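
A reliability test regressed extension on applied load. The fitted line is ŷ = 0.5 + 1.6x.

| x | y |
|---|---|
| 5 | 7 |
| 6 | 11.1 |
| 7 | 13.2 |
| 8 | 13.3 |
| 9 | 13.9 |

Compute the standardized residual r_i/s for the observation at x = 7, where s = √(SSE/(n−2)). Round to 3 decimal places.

1.019

x=5: ŷ = 0.5 + 1.6·5 = 8.5; r = 7 − 8.5 = -1.5
x=6: ŷ = 0.5 + 1.6·6 = 10.1; r = 11.1 − 10.1 = 1
x=7: ŷ = 0.5 + 1.6·7 = 11.7; r = 13.2 − 11.7 = 1.5
x=8: ŷ = 0.5 + 1.6·8 = 13.3; r = 13.3 − 13.3 = 0
x=9: ŷ = 0.5 + 1.6·9 = 14.9; r = 13.9 − 14.9 = -1
SSE = 2.25 + 1 + 2.25 + 0 + 1 = 6.5
s = √(6.5/3) = 1.47196
r/s = 1.5 / 1.47196 = 1.019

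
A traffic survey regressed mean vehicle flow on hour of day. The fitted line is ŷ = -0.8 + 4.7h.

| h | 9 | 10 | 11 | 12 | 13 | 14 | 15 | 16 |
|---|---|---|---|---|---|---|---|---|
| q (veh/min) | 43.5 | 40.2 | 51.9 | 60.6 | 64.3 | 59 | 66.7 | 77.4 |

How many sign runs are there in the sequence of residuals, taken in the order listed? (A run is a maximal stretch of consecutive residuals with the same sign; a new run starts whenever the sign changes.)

5 runs

h=9: ŷ = -0.8 + 4.7·9 = 41.5; r = 43.5 − 41.5 = 2
h=10: ŷ = -0.8 + 4.7·10 = 46.2; r = 40.2 − 46.2 = -6
h=11: ŷ = -0.8 + 4.7·11 = 50.9; r = 51.9 − 50.9 = 1
h=12: ŷ = -0.8 + 4.7·12 = 55.6; r = 60.6 − 55.6 = 5
h=13: ŷ = -0.8 + 4.7·13 = 60.3; r = 64.3 − 60.3 = 4
h=14: ŷ = -0.8 + 4.7·14 = 65; r = 59 − 65 = -6
h=15: ŷ = -0.8 + 4.7·15 = 69.7; r = 66.7 − 69.7 = -3
h=16: ŷ = -0.8 + 4.7·16 = 74.4; r = 77.4 − 74.4 = 3
Signs: + − + + + − − +
Runs: +×1, −×1, +×3, −×2, +×1 → 5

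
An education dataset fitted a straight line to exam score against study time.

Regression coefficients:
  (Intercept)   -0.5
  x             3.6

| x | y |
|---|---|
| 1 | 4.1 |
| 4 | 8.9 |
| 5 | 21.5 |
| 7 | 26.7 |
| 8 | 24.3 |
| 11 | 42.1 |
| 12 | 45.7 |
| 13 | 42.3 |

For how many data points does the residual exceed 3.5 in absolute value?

x=1: ŷ = -0.5 + 3.6·1 = 3.1; r = 4.1 − 3.1 = 1
x=4: ŷ = -0.5 + 3.6·4 = 13.9; r = 8.9 − 13.9 = -5
x=5: ŷ = -0.5 + 3.6·5 = 17.5; r = 21.5 − 17.5 = 4
x=7: ŷ = -0.5 + 3.6·7 = 24.7; r = 26.7 − 24.7 = 2
x=8: ŷ = -0.5 + 3.6·8 = 28.3; r = 24.3 − 28.3 = -4
x=11: ŷ = -0.5 + 3.6·11 = 39.1; r = 42.1 − 39.1 = 3
x=12: ŷ = -0.5 + 3.6·12 = 42.7; r = 45.7 − 42.7 = 3
x=13: ŷ = -0.5 + 3.6·13 = 46.3; r = 42.3 − 46.3 = -4
|r| > 3.5: x=4 (|r|=5), x=5 (|r|=4), x=8 (|r|=4), x=13 (|r|=4) → 4

4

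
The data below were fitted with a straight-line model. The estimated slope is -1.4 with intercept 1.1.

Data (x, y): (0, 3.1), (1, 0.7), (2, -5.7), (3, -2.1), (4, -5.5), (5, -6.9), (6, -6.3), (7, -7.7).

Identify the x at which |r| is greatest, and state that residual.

x = 2, r = -4

x=0: ŷ = 1.1 − 1.4·0 = 1.1; r = 3.1 − 1.1 = 2
x=1: ŷ = 1.1 − 1.4·1 = -0.3; r = 0.7 − (-0.3) = 1
x=2: ŷ = 1.1 − 1.4·2 = -1.7; r = -5.7 − (-1.7) = -4
x=3: ŷ = 1.1 − 1.4·3 = -3.1; r = -2.1 − (-3.1) = 1
x=4: ŷ = 1.1 − 1.4·4 = -4.5; r = -5.5 − (-4.5) = -1
x=5: ŷ = 1.1 − 1.4·5 = -5.9; r = -6.9 − (-5.9) = -1
x=6: ŷ = 1.1 − 1.4·6 = -7.3; r = -6.3 − (-7.3) = 1
x=7: ŷ = 1.1 − 1.4·7 = -8.7; r = -7.7 − (-8.7) = 1
Largest |r| is 4 at x = 2, residual -4.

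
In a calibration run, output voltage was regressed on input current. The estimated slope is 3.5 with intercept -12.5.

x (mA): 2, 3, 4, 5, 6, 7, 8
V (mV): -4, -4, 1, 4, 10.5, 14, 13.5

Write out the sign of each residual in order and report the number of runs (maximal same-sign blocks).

4 runs

x=2: ŷ = -12.5 + 3.5·2 = -5.5; e = -4 − (-5.5) = 1.5
x=3: ŷ = -12.5 + 3.5·3 = -2; e = -4 − (-2) = -2
x=4: ŷ = -12.5 + 3.5·4 = 1.5; e = 1 − 1.5 = -0.5
x=5: ŷ = -12.5 + 3.5·5 = 5; e = 4 − 5 = -1
x=6: ŷ = -12.5 + 3.5·6 = 8.5; e = 10.5 − 8.5 = 2
x=7: ŷ = -12.5 + 3.5·7 = 12; e = 14 − 12 = 2
x=8: ŷ = -12.5 + 3.5·8 = 15.5; e = 13.5 − 15.5 = -2
Signs: + − − − + + −
Runs: +×1, −×3, +×2, −×1 → 4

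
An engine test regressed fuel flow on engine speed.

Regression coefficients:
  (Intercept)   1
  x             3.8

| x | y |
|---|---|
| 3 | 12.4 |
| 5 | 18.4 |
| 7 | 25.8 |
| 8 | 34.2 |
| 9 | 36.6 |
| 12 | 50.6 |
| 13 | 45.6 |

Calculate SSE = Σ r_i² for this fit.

SSE = 54.64

x=3: ŷ = 1 + 3.8·3 = 12.4; r = 12.4 − 12.4 = 0
x=5: ŷ = 1 + 3.8·5 = 20; r = 18.4 − 20 = -1.6
x=7: ŷ = 1 + 3.8·7 = 27.6; r = 25.8 − 27.6 = -1.8
x=8: ŷ = 1 + 3.8·8 = 31.4; r = 34.2 − 31.4 = 2.8
x=9: ŷ = 1 + 3.8·9 = 35.2; r = 36.6 − 35.2 = 1.4
x=12: ŷ = 1 + 3.8·12 = 46.6; r = 50.6 − 46.6 = 4
x=13: ŷ = 1 + 3.8·13 = 50.4; r = 45.6 − 50.4 = -4.8
SSE = 0 + 2.56 + 3.24 + 7.84 + 1.96 + 16 + 23.04 = 54.64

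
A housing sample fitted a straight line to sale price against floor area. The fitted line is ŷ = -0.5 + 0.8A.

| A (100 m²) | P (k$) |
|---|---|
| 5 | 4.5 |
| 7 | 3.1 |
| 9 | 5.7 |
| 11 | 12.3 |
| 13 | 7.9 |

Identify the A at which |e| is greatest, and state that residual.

A = 11, e = 4

A=5: ŷ = -0.5 + 0.8·5 = 3.5; e = 4.5 − 3.5 = 1
A=7: ŷ = -0.5 + 0.8·7 = 5.1; e = 3.1 − 5.1 = -2
A=9: ŷ = -0.5 + 0.8·9 = 6.7; e = 5.7 − 6.7 = -1
A=11: ŷ = -0.5 + 0.8·11 = 8.3; e = 12.3 − 8.3 = 4
A=13: ŷ = -0.5 + 0.8·13 = 9.9; e = 7.9 − 9.9 = -2
Largest |e| is 4 at A = 11, residual 4.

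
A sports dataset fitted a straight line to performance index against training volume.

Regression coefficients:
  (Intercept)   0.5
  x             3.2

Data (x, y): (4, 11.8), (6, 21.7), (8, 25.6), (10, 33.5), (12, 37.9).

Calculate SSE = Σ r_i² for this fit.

SSE = 8.5

x=4: ŷ = 0.5 + 3.2·4 = 13.3; r = 11.8 − 13.3 = -1.5
x=6: ŷ = 0.5 + 3.2·6 = 19.7; r = 21.7 − 19.7 = 2
x=8: ŷ = 0.5 + 3.2·8 = 26.1; r = 25.6 − 26.1 = -0.5
x=10: ŷ = 0.5 + 3.2·10 = 32.5; r = 33.5 − 32.5 = 1
x=12: ŷ = 0.5 + 3.2·12 = 38.9; r = 37.9 − 38.9 = -1
SSE = 2.25 + 4 + 0.25 + 1 + 1 = 8.5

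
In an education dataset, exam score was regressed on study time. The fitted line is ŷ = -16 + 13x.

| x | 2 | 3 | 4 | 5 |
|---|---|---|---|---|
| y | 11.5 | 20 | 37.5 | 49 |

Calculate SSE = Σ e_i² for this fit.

x=2: ŷ = -16 + 13·2 = 10; e = 11.5 − 10 = 1.5
x=3: ŷ = -16 + 13·3 = 23; e = 20 − 23 = -3
x=4: ŷ = -16 + 13·4 = 36; e = 37.5 − 36 = 1.5
x=5: ŷ = -16 + 13·5 = 49; e = 49 − 49 = 0
SSE = 2.25 + 9 + 2.25 + 0 = 13.5

SSE = 13.5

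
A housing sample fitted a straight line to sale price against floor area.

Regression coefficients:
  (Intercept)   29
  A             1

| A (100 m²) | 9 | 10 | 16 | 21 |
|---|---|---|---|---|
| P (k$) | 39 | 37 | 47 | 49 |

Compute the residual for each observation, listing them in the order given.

1, -2, 2, -1

A=9: ŷ = 29 + 9 = 38; r = 39 − 38 = 1
A=10: ŷ = 29 + 10 = 39; r = 37 − 39 = -2
A=16: ŷ = 29 + 16 = 45; r = 47 − 45 = 2
A=21: ŷ = 29 + 21 = 50; r = 49 − 50 = -1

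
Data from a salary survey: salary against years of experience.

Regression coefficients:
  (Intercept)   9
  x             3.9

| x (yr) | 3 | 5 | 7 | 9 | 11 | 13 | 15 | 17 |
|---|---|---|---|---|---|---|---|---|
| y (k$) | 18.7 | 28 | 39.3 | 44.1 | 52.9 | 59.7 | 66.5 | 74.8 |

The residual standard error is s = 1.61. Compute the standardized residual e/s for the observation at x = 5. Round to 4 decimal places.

-0.3106

ŷ = 9 + 3.9·5 = 28.5
e = 28 − 28.5 = -0.5
e/s = -0.5 / 1.61 = -0.3106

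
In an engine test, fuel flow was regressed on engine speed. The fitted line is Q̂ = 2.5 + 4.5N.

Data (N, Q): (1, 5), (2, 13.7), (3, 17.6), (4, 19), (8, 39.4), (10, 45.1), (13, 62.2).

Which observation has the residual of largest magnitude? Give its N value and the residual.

N=1: Q̂ = 2.5 + 4.5·1 = 7; e = 5 − 7 = -2
N=2: Q̂ = 2.5 + 4.5·2 = 11.5; e = 13.7 − 11.5 = 2.2
N=3: Q̂ = 2.5 + 4.5·3 = 16; e = 17.6 − 16 = 1.6
N=4: Q̂ = 2.5 + 4.5·4 = 20.5; e = 19 − 20.5 = -1.5
N=8: Q̂ = 2.5 + 4.5·8 = 38.5; e = 39.4 − 38.5 = 0.9
N=10: Q̂ = 2.5 + 4.5·10 = 47.5; e = 45.1 − 47.5 = -2.4
N=13: Q̂ = 2.5 + 4.5·13 = 61; e = 62.2 − 61 = 1.2
Largest |e| is 2.4 at N = 10, residual -2.4.

N = 10, e = -2.4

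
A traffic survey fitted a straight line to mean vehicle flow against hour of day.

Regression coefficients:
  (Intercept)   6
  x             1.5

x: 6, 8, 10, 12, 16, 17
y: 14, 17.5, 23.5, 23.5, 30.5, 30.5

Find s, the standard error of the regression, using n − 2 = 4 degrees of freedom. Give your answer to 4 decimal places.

x=6: ŷ = 6 + 1.5·6 = 15; e = 14 − 15 = -1
x=8: ŷ = 6 + 1.5·8 = 18; e = 17.5 − 18 = -0.5
x=10: ŷ = 6 + 1.5·10 = 21; e = 23.5 − 21 = 2.5
x=12: ŷ = 6 + 1.5·12 = 24; e = 23.5 − 24 = -0.5
x=16: ŷ = 6 + 1.5·16 = 30; e = 30.5 − 30 = 0.5
x=17: ŷ = 6 + 1.5·17 = 31.5; e = 30.5 − 31.5 = -1
SSE = 1 + 0.25 + 6.25 + 0.25 + 0.25 + 1 = 9
s = √(9/4) = √2.25 ≈ 1.5000

s = 1.5000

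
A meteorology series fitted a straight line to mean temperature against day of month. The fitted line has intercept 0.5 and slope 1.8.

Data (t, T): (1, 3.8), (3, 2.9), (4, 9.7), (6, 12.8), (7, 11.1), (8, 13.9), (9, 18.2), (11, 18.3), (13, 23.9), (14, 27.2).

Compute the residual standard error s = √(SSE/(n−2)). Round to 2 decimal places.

s = 1.97

t=1: ŷ = 0.5 + 1.8·1 = 2.3; r = 3.8 − 2.3 = 1.5
t=3: ŷ = 0.5 + 1.8·3 = 5.9; r = 2.9 − 5.9 = -3
t=4: ŷ = 0.5 + 1.8·4 = 7.7; r = 9.7 − 7.7 = 2
t=6: ŷ = 0.5 + 1.8·6 = 11.3; r = 12.8 − 11.3 = 1.5
t=7: ŷ = 0.5 + 1.8·7 = 13.1; r = 11.1 − 13.1 = -2
t=8: ŷ = 0.5 + 1.8·8 = 14.9; r = 13.9 − 14.9 = -1
t=9: ŷ = 0.5 + 1.8·9 = 16.7; r = 18.2 − 16.7 = 1.5
t=11: ŷ = 0.5 + 1.8·11 = 20.3; r = 18.3 − 20.3 = -2
t=13: ŷ = 0.5 + 1.8·13 = 23.9; r = 23.9 − 23.9 = 0
t=14: ŷ = 0.5 + 1.8·14 = 25.7; r = 27.2 − 25.7 = 1.5
SSE = 2.25 + 9 + 4 + 2.25 + 4 + 1 + 2.25 + 4 + 0 + 2.25 = 31
s = √(31/8) = √3.875 ≈ 1.97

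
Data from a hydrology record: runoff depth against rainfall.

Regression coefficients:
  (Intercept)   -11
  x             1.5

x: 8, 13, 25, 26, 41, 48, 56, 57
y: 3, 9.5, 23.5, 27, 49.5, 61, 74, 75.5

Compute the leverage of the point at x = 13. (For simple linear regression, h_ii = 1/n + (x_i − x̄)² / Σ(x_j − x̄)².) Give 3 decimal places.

h = 0.304

x̄ = (8 + 13 + 25 + 26 + 41 + 48 + 56 + 57)/8 = 34.25
Σ(x − x̄)² = 689.062 + 451.562 + 85.5625 + 68.0625 + 45.5625 + 189.062 + 473.062 + 517.562 = 2519.5
h = 1/8 + (-21.25)²/2519.5 = 0.125 + 0.179227 = 0.304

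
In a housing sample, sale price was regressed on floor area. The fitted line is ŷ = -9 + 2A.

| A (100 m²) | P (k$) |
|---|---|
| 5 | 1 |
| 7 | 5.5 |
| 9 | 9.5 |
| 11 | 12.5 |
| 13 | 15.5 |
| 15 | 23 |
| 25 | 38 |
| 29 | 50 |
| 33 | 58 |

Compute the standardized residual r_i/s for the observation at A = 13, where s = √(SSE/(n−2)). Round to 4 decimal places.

-0.9354

A=5: ŷ = -9 + 2·5 = 1; r = 1 − 1 = 0
A=7: ŷ = -9 + 2·7 = 5; r = 5.5 − 5 = 0.5
A=9: ŷ = -9 + 2·9 = 9; r = 9.5 − 9 = 0.5
A=11: ŷ = -9 + 2·11 = 13; r = 12.5 − 13 = -0.5
A=13: ŷ = -9 + 2·13 = 17; r = 15.5 − 17 = -1.5
A=15: ŷ = -9 + 2·15 = 21; r = 23 − 21 = 2
A=25: ŷ = -9 + 2·25 = 41; r = 38 − 41 = -3
A=29: ŷ = -9 + 2·29 = 49; r = 50 − 49 = 1
A=33: ŷ = -9 + 2·33 = 57; r = 58 − 57 = 1
SSE = 0 + 0.25 + 0.25 + 0.25 + 2.25 + 4 + 9 + 1 + 1 = 18
s = √(18/7) = 1.60357
r/s = -1.5 / 1.60357 = -0.9354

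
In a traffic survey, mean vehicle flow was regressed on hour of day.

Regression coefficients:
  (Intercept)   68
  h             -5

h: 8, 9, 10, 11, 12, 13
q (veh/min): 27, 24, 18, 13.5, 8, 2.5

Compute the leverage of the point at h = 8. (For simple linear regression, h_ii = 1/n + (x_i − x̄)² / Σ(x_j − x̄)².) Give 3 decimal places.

h̄ = (8 + 9 + 10 + 11 + 12 + 13)/6 = 10.5
Σ(h − h̄)² = 6.25 + 2.25 + 0.25 + 0.25 + 2.25 + 6.25 = 17.5
h = 1/6 + (-2.5)²/17.5 = 0.166667 + 0.357143 = 0.524

h = 0.524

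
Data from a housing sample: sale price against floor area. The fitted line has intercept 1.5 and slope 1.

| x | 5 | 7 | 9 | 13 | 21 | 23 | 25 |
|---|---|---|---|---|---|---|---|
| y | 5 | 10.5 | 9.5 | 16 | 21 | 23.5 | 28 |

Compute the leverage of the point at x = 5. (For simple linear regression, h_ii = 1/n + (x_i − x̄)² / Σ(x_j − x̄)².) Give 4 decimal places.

h = 0.3768

x̄ = (5 + 7 + 9 + 13 + 21 + 23 + 25)/7 = 14.7143
Σ(x − x̄)² = 94.3673 + 59.5102 + 32.6531 + 2.93878 + 39.5102 + 68.6531 + 105.796 = 403.429
h = 1/7 + (-9.71429)²/403.429 = 0.142857 + 0.233913 = 0.3768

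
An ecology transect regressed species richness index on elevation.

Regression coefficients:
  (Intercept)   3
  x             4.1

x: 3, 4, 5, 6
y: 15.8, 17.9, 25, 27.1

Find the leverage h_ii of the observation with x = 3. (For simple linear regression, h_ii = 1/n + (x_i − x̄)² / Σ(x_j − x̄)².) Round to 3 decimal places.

x̄ = (3 + 4 + 5 + 6)/4 = 4.5
Σ(x − x̄)² = 2.25 + 0.25 + 0.25 + 2.25 = 5
h = 1/4 + (-1.5)²/5 = 0.25 + 0.45 = 0.700

h = 0.700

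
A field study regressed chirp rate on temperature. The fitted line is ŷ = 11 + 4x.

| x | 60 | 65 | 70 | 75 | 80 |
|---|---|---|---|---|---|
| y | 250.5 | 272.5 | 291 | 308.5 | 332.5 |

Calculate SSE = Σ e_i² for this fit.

x=60: ŷ = 11 + 4·60 = 251; e = 250.5 − 251 = -0.5
x=65: ŷ = 11 + 4·65 = 271; e = 272.5 − 271 = 1.5
x=70: ŷ = 11 + 4·70 = 291; e = 291 − 291 = 0
x=75: ŷ = 11 + 4·75 = 311; e = 308.5 − 311 = -2.5
x=80: ŷ = 11 + 4·80 = 331; e = 332.5 − 331 = 1.5
SSE = 0.25 + 2.25 + 0 + 6.25 + 2.25 = 11

SSE = 11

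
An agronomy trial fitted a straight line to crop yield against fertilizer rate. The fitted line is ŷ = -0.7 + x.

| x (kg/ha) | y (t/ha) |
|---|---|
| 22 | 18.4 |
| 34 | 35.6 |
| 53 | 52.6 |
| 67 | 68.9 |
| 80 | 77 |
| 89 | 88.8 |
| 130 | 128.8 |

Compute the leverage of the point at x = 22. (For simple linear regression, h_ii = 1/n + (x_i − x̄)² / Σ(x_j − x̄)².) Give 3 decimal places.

x̄ = (22 + 34 + 53 + 67 + 80 + 89 + 130)/7 = 67.8571
Σ(x − x̄)² = 2102.88 + 1146.31 + 220.735 + 0.734694 + 147.449 + 447.02 + 3861.73 = 7926.86
h = 1/7 + (-45.8571)²/7926.86 = 0.142857 + 0.265285 = 0.408

h = 0.408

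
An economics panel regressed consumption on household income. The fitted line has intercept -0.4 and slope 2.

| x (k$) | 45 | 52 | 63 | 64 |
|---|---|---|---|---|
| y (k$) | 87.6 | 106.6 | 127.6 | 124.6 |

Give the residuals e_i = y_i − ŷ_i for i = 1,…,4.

-2, 3, 2, -3

x=45: ŷ = -0.4 + 2·45 = 89.6; e = 87.6 − 89.6 = -2
x=52: ŷ = -0.4 + 2·52 = 103.6; e = 106.6 − 103.6 = 3
x=63: ŷ = -0.4 + 2·63 = 125.6; e = 127.6 − 125.6 = 2
x=64: ŷ = -0.4 + 2·64 = 127.6; e = 124.6 − 127.6 = -3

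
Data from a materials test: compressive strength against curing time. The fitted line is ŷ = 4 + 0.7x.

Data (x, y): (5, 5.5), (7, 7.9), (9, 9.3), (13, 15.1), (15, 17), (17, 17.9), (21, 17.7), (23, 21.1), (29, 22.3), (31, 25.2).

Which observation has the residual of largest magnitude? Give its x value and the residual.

x = 15, e = 2.5

x=5: ŷ = 4 + 0.7·5 = 7.5; e = 5.5 − 7.5 = -2
x=7: ŷ = 4 + 0.7·7 = 8.9; e = 7.9 − 8.9 = -1
x=9: ŷ = 4 + 0.7·9 = 10.3; e = 9.3 − 10.3 = -1
x=13: ŷ = 4 + 0.7·13 = 13.1; e = 15.1 − 13.1 = 2
x=15: ŷ = 4 + 0.7·15 = 14.5; e = 17 − 14.5 = 2.5
x=17: ŷ = 4 + 0.7·17 = 15.9; e = 17.9 − 15.9 = 2
x=21: ŷ = 4 + 0.7·21 = 18.7; e = 17.7 − 18.7 = -1
x=23: ŷ = 4 + 0.7·23 = 20.1; e = 21.1 − 20.1 = 1
x=29: ŷ = 4 + 0.7·29 = 24.3; e = 22.3 − 24.3 = -2
x=31: ŷ = 4 + 0.7·31 = 25.7; e = 25.2 − 25.7 = -0.5
Largest |e| is 2.5 at x = 15, residual 2.5.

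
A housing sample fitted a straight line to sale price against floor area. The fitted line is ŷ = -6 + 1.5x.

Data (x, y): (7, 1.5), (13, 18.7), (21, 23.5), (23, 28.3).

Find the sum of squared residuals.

x=7: ŷ = -6 + 1.5·7 = 4.5; e = 1.5 − 4.5 = -3
x=13: ŷ = -6 + 1.5·13 = 13.5; e = 18.7 − 13.5 = 5.2
x=21: ŷ = -6 + 1.5·21 = 25.5; e = 23.5 − 25.5 = -2
x=23: ŷ = -6 + 1.5·23 = 28.5; e = 28.3 − 28.5 = -0.2
SSE = 9 + 27.04 + 4 + 0.04 = 40.08

SSE = 40.08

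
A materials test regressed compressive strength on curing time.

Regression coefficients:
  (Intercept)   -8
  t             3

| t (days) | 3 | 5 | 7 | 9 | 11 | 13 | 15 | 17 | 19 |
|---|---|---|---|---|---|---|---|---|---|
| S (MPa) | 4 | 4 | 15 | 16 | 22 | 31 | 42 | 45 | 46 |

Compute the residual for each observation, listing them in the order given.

3, -3, 2, -3, -3, 0, 5, 2, -3

t=3: ŷ = -8 + 3·3 = 1; e = 4 − 1 = 3
t=5: ŷ = -8 + 3·5 = 7; e = 4 − 7 = -3
t=7: ŷ = -8 + 3·7 = 13; e = 15 − 13 = 2
t=9: ŷ = -8 + 3·9 = 19; e = 16 − 19 = -3
t=11: ŷ = -8 + 3·11 = 25; e = 22 − 25 = -3
t=13: ŷ = -8 + 3·13 = 31; e = 31 − 31 = 0
t=15: ŷ = -8 + 3·15 = 37; e = 42 − 37 = 5
t=17: ŷ = -8 + 3·17 = 43; e = 45 − 43 = 2
t=19: ŷ = -8 + 3·19 = 49; e = 46 − 49 = -3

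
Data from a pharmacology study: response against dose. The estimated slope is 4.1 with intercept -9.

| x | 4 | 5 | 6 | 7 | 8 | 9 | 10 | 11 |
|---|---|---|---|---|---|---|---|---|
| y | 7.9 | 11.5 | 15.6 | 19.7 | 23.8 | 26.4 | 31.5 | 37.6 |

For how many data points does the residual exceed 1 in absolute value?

2

x=4: ŷ = -9 + 4.1·4 = 7.4; e = 7.9 − 7.4 = 0.5
x=5: ŷ = -9 + 4.1·5 = 11.5; e = 11.5 − 11.5 = 0
x=6: ŷ = -9 + 4.1·6 = 15.6; e = 15.6 − 15.6 = 0
x=7: ŷ = -9 + 4.1·7 = 19.7; e = 19.7 − 19.7 = 0
x=8: ŷ = -9 + 4.1·8 = 23.8; e = 23.8 − 23.8 = 0
x=9: ŷ = -9 + 4.1·9 = 27.9; e = 26.4 − 27.9 = -1.5
x=10: ŷ = -9 + 4.1·10 = 32; e = 31.5 − 32 = -0.5
x=11: ŷ = -9 + 4.1·11 = 36.1; e = 37.6 − 36.1 = 1.5
|e| > 1: x=9 (|e|=1.5), x=11 (|e|=1.5) → 2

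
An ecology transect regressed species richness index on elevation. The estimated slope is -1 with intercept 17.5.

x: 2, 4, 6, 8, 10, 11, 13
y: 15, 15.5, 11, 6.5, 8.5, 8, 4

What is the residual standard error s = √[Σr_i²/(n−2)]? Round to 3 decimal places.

s = 1.844

x=2: ŷ = 17.5 − 2 = 15.5; r = 15 − 15.5 = -0.5
x=4: ŷ = 17.5 − 4 = 13.5; r = 15.5 − 13.5 = 2
x=6: ŷ = 17.5 − 6 = 11.5; r = 11 − 11.5 = -0.5
x=8: ŷ = 17.5 − 8 = 9.5; r = 6.5 − 9.5 = -3
x=10: ŷ = 17.5 − 10 = 7.5; r = 8.5 − 7.5 = 1
x=11: ŷ = 17.5 − 11 = 6.5; r = 8 − 6.5 = 1.5
x=13: ŷ = 17.5 − 13 = 4.5; r = 4 − 4.5 = -0.5
SSE = 0.25 + 4 + 0.25 + 9 + 1 + 2.25 + 0.25 = 17
s = √(17/5) = √3.4 ≈ 1.844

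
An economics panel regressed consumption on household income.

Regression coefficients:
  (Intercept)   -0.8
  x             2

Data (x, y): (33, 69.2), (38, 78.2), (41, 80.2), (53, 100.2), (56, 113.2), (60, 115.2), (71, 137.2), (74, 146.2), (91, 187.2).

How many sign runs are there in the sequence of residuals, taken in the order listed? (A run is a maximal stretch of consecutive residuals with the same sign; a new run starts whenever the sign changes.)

5 runs

x=33: ŷ = -0.8 + 2·33 = 65.2; r = 69.2 − 65.2 = 4
x=38: ŷ = -0.8 + 2·38 = 75.2; r = 78.2 − 75.2 = 3
x=41: ŷ = -0.8 + 2·41 = 81.2; r = 80.2 − 81.2 = -1
x=53: ŷ = -0.8 + 2·53 = 105.2; r = 100.2 − 105.2 = -5
x=56: ŷ = -0.8 + 2·56 = 111.2; r = 113.2 − 111.2 = 2
x=60: ŷ = -0.8 + 2·60 = 119.2; r = 115.2 − 119.2 = -4
x=71: ŷ = -0.8 + 2·71 = 141.2; r = 137.2 − 141.2 = -4
x=74: ŷ = -0.8 + 2·74 = 147.2; r = 146.2 − 147.2 = -1
x=91: ŷ = -0.8 + 2·91 = 181.2; r = 187.2 − 181.2 = 6
Signs: + + − − + − − − +
Runs: +×2, −×2, +×1, −×3, +×1 → 5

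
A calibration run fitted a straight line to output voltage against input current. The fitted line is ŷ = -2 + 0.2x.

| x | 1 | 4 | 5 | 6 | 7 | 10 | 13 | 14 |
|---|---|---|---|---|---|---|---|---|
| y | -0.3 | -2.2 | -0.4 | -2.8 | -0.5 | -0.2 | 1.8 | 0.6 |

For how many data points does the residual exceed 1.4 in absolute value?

x=1: ŷ = -2 + 0.2·1 = -1.8; e = -0.3 − (-1.8) = 1.5
x=4: ŷ = -2 + 0.2·4 = -1.2; e = -2.2 − (-1.2) = -1
x=5: ŷ = -2 + 0.2·5 = -1; e = -0.4 − (-1) = 0.6
x=6: ŷ = -2 + 0.2·6 = -0.8; e = -2.8 − (-0.8) = -2
x=7: ŷ = -2 + 0.2·7 = -0.6; e = -0.5 − (-0.6) = 0.1
x=10: ŷ = -2 + 0.2·10 = 0; e = -0.2 − 0 = -0.2
x=13: ŷ = -2 + 0.2·13 = 0.6; e = 1.8 − 0.6 = 1.2
x=14: ŷ = -2 + 0.2·14 = 0.8; e = 0.6 − 0.8 = -0.2
|e| > 1.4: x=1 (|e|=1.5), x=6 (|e|=2) → 2

2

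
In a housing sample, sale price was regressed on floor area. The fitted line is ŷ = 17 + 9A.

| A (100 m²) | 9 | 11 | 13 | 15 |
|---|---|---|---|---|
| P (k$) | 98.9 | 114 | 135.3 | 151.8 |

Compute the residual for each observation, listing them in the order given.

A=9: ŷ = 17 + 9·9 = 98; r = 98.9 − 98 = 0.9
A=11: ŷ = 17 + 9·11 = 116; r = 114 − 116 = -2
A=13: ŷ = 17 + 9·13 = 134; r = 135.3 − 134 = 1.3
A=15: ŷ = 17 + 9·15 = 152; r = 151.8 − 152 = -0.2

0.9, -2, 1.3, -0.2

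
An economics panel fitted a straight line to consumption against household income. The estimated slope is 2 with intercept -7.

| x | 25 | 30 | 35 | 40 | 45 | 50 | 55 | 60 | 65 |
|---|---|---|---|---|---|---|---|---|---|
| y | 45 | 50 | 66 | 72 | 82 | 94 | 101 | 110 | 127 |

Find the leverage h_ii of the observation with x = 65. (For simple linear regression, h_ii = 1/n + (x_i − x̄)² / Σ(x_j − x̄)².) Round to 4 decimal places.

h = 0.3778

x̄ = (25 + 30 + 35 + 40 + 45 + 50 + 55 + 60 + 65)/9 = 45
Σ(x − x̄)² = 400 + 225 + 100 + 25 + 0 + 25 + 100 + 225 + 400 = 1500
h = 1/9 + (20)²/1500 = 0.111111 + 0.266667 = 0.3778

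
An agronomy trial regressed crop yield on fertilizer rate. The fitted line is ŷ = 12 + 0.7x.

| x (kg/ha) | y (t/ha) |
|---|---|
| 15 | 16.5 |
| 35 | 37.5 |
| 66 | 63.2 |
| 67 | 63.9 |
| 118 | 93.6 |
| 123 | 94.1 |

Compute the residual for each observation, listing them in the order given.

x=15: ŷ = 12 + 0.7·15 = 22.5; r = 16.5 − 22.5 = -6
x=35: ŷ = 12 + 0.7·35 = 36.5; r = 37.5 − 36.5 = 1
x=66: ŷ = 12 + 0.7·66 = 58.2; r = 63.2 − 58.2 = 5
x=67: ŷ = 12 + 0.7·67 = 58.9; r = 63.9 − 58.9 = 5
x=118: ŷ = 12 + 0.7·118 = 94.6; r = 93.6 − 94.6 = -1
x=123: ŷ = 12 + 0.7·123 = 98.1; r = 94.1 − 98.1 = -4

-6, 1, 5, 5, -1, -4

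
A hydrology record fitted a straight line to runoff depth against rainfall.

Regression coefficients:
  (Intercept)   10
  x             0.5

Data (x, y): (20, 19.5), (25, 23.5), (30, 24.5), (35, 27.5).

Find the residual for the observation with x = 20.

ŷ = 10 + 0.5·20 = 20
e = 19.5 − 20 = -0.5

e = -0.5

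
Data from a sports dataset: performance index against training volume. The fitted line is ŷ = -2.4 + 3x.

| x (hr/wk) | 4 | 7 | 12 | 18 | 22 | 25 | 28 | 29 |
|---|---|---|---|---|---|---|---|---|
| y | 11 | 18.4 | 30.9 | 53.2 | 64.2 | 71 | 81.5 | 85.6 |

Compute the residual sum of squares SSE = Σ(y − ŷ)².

SSE = 15.78

x=4: ŷ = -2.4 + 3·4 = 9.6; e = 11 − 9.6 = 1.4
x=7: ŷ = -2.4 + 3·7 = 18.6; e = 18.4 − 18.6 = -0.2
x=12: ŷ = -2.4 + 3·12 = 33.6; e = 30.9 − 33.6 = -2.7
x=18: ŷ = -2.4 + 3·18 = 51.6; e = 53.2 − 51.6 = 1.6
x=22: ŷ = -2.4 + 3·22 = 63.6; e = 64.2 − 63.6 = 0.6
x=25: ŷ = -2.4 + 3·25 = 72.6; e = 71 − 72.6 = -1.6
x=28: ŷ = -2.4 + 3·28 = 81.6; e = 81.5 − 81.6 = -0.1
x=29: ŷ = -2.4 + 3·29 = 84.6; e = 85.6 − 84.6 = 1
SSE = 1.96 + 0.04 + 7.29 + 2.56 + 0.36 + 2.56 + 0.01 + 1 = 15.78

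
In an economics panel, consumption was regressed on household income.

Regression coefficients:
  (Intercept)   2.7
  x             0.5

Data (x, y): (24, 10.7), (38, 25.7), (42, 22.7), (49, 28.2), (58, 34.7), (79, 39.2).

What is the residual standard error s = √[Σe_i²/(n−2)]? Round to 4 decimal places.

x=24: ŷ = 2.7 + 0.5·24 = 14.7; e = 10.7 − 14.7 = -4
x=38: ŷ = 2.7 + 0.5·38 = 21.7; e = 25.7 − 21.7 = 4
x=42: ŷ = 2.7 + 0.5·42 = 23.7; e = 22.7 − 23.7 = -1
x=49: ŷ = 2.7 + 0.5·49 = 27.2; e = 28.2 − 27.2 = 1
x=58: ŷ = 2.7 + 0.5·58 = 31.7; e = 34.7 − 31.7 = 3
x=79: ŷ = 2.7 + 0.5·79 = 42.2; e = 39.2 − 42.2 = -3
SSE = 16 + 16 + 1 + 1 + 9 + 9 = 52
s = √(52/4) = √13 ≈ 3.6056

s = 3.6056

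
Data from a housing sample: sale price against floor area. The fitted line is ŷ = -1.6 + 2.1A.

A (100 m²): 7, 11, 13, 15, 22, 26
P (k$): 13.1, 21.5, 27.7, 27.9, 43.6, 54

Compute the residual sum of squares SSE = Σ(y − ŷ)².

A=7: ŷ = -1.6 + 2.1·7 = 13.1; e = 13.1 − 13.1 = 0
A=11: ŷ = -1.6 + 2.1·11 = 21.5; e = 21.5 − 21.5 = 0
A=13: ŷ = -1.6 + 2.1·13 = 25.7; e = 27.7 − 25.7 = 2
A=15: ŷ = -1.6 + 2.1·15 = 29.9; e = 27.9 − 29.9 = -2
A=22: ŷ = -1.6 + 2.1·22 = 44.6; e = 43.6 − 44.6 = -1
A=26: ŷ = -1.6 + 2.1·26 = 53; e = 54 − 53 = 1
SSE = 0 + 0 + 4 + 4 + 1 + 1 = 10

SSE = 10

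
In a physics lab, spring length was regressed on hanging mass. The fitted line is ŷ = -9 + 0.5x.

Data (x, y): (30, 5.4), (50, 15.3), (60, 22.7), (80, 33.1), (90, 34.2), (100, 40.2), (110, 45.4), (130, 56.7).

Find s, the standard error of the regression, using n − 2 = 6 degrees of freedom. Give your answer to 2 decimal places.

s = 1.47

x=30: ŷ = -9 + 0.5·30 = 6; e = 5.4 − 6 = -0.6
x=50: ŷ = -9 + 0.5·50 = 16; e = 15.3 − 16 = -0.7
x=60: ŷ = -9 + 0.5·60 = 21; e = 22.7 − 21 = 1.7
x=80: ŷ = -9 + 0.5·80 = 31; e = 33.1 − 31 = 2.1
x=90: ŷ = -9 + 0.5·90 = 36; e = 34.2 − 36 = -1.8
x=100: ŷ = -9 + 0.5·100 = 41; e = 40.2 − 41 = -0.8
x=110: ŷ = -9 + 0.5·110 = 46; e = 45.4 − 46 = -0.6
x=130: ŷ = -9 + 0.5·130 = 56; e = 56.7 − 56 = 0.7
SSE = 0.36 + 0.49 + 2.89 + 4.41 + 3.24 + 0.64 + 0.36 + 0.49 = 12.88
s = √(12.88/6) = √2.14667 ≈ 1.47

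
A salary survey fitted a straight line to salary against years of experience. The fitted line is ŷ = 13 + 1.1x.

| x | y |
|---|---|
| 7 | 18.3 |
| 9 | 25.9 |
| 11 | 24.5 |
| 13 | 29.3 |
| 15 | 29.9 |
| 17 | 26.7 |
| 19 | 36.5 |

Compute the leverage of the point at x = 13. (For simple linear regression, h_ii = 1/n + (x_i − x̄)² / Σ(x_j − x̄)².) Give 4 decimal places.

h = 0.1429

x̄ = (7 + 9 + 11 + 13 + 15 + 17 + 19)/7 = 13
Σ(x − x̄)² = 36 + 16 + 4 + 0 + 4 + 16 + 36 = 112
h = 1/7 + (0)²/112 = 0.142857 + 0 = 0.1429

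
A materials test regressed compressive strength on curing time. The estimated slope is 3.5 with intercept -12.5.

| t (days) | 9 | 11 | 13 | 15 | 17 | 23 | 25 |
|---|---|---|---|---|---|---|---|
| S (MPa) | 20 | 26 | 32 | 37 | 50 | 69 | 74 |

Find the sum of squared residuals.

t=9: ŷ = -12.5 + 3.5·9 = 19; r = 20 − 19 = 1
t=11: ŷ = -12.5 + 3.5·11 = 26; r = 26 − 26 = 0
t=13: ŷ = -12.5 + 3.5·13 = 33; r = 32 − 33 = -1
t=15: ŷ = -12.5 + 3.5·15 = 40; r = 37 − 40 = -3
t=17: ŷ = -12.5 + 3.5·17 = 47; r = 50 − 47 = 3
t=23: ŷ = -12.5 + 3.5·23 = 68; r = 69 − 68 = 1
t=25: ŷ = -12.5 + 3.5·25 = 75; r = 74 − 75 = -1
SSE = 1 + 0 + 1 + 9 + 9 + 1 + 1 = 22

SSE = 22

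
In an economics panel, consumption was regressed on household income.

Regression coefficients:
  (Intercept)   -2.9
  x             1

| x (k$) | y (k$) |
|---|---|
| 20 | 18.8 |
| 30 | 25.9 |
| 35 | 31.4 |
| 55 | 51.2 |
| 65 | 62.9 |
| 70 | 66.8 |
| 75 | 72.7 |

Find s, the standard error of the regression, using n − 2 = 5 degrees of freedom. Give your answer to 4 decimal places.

s = 1.1593

x=20: ŷ = -2.9 + 20 = 17.1; r = 18.8 − 17.1 = 1.7
x=30: ŷ = -2.9 + 30 = 27.1; r = 25.9 − 27.1 = -1.2
x=35: ŷ = -2.9 + 35 = 32.1; r = 31.4 − 32.1 = -0.7
x=55: ŷ = -2.9 + 55 = 52.1; r = 51.2 − 52.1 = -0.9
x=65: ŷ = -2.9 + 65 = 62.1; r = 62.9 − 62.1 = 0.8
x=70: ŷ = -2.9 + 70 = 67.1; r = 66.8 − 67.1 = -0.3
x=75: ŷ = -2.9 + 75 = 72.1; r = 72.7 − 72.1 = 0.6
SSE = 2.89 + 1.44 + 0.49 + 0.81 + 0.64 + 0.09 + 0.36 = 6.72
s = √(6.72/5) = √1.344 ≈ 1.1593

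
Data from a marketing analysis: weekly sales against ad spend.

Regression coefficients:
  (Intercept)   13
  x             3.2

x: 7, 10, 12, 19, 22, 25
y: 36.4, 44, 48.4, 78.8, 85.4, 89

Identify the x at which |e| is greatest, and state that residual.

x = 19, e = 5

x=7: ŷ = 13 + 3.2·7 = 35.4; e = 36.4 − 35.4 = 1
x=10: ŷ = 13 + 3.2·10 = 45; e = 44 − 45 = -1
x=12: ŷ = 13 + 3.2·12 = 51.4; e = 48.4 − 51.4 = -3
x=19: ŷ = 13 + 3.2·19 = 73.8; e = 78.8 − 73.8 = 5
x=22: ŷ = 13 + 3.2·22 = 83.4; e = 85.4 − 83.4 = 2
x=25: ŷ = 13 + 3.2·25 = 93; e = 89 − 93 = -4
Largest |e| is 5 at x = 19, residual 5.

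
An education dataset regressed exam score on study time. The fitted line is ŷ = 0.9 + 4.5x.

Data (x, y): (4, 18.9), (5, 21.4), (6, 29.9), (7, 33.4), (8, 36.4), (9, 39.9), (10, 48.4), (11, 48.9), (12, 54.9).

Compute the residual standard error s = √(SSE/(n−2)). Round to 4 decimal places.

x=4: ŷ = 0.9 + 4.5·4 = 18.9; e = 18.9 − 18.9 = 0
x=5: ŷ = 0.9 + 4.5·5 = 23.4; e = 21.4 − 23.4 = -2
x=6: ŷ = 0.9 + 4.5·6 = 27.9; e = 29.9 − 27.9 = 2
x=7: ŷ = 0.9 + 4.5·7 = 32.4; e = 33.4 − 32.4 = 1
x=8: ŷ = 0.9 + 4.5·8 = 36.9; e = 36.4 − 36.9 = -0.5
x=9: ŷ = 0.9 + 4.5·9 = 41.4; e = 39.9 − 41.4 = -1.5
x=10: ŷ = 0.9 + 4.5·10 = 45.9; e = 48.4 − 45.9 = 2.5
x=11: ŷ = 0.9 + 4.5·11 = 50.4; e = 48.9 − 50.4 = -1.5
x=12: ŷ = 0.9 + 4.5·12 = 54.9; e = 54.9 − 54.9 = 0
SSE = 0 + 4 + 4 + 1 + 0.25 + 2.25 + 6.25 + 2.25 + 0 = 20
s = √(20/7) = √2.85714 ≈ 1.6903

s = 1.6903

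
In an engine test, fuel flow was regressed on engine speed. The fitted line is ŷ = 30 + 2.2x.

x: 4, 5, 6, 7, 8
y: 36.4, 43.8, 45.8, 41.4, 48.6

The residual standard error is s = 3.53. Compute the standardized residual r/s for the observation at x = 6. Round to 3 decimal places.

ŷ = 30 + 2.2·6 = 43.2
r = 45.8 − 43.2 = 2.6
r/s = 2.6 / 3.53 = 0.737

0.737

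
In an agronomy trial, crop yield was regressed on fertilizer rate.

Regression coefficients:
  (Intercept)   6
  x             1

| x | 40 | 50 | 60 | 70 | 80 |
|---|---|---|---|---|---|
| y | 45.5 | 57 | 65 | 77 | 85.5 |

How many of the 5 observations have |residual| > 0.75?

3

x=40: ŷ = 6 + 40 = 46; r = 45.5 − 46 = -0.5
x=50: ŷ = 6 + 50 = 56; r = 57 − 56 = 1
x=60: ŷ = 6 + 60 = 66; r = 65 − 66 = -1
x=70: ŷ = 6 + 70 = 76; r = 77 − 76 = 1
x=80: ŷ = 6 + 80 = 86; r = 85.5 − 86 = -0.5
|r| > 0.75: x=50 (|r|=1), x=60 (|r|=1), x=70 (|r|=1) → 3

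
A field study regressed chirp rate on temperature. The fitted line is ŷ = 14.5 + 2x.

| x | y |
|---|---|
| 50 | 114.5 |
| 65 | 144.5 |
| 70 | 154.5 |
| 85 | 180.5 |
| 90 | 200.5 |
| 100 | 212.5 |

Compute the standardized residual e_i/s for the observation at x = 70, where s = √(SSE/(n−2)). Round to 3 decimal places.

x=50: ŷ = 14.5 + 2·50 = 114.5; e = 114.5 − 114.5 = 0
x=65: ŷ = 14.5 + 2·65 = 144.5; e = 144.5 − 144.5 = 0
x=70: ŷ = 14.5 + 2·70 = 154.5; e = 154.5 − 154.5 = 0
x=85: ŷ = 14.5 + 2·85 = 184.5; e = 180.5 − 184.5 = -4
x=90: ŷ = 14.5 + 2·90 = 194.5; e = 200.5 − 194.5 = 6
x=100: ŷ = 14.5 + 2·100 = 214.5; e = 212.5 − 214.5 = -2
SSE = 0 + 0 + 0 + 16 + 36 + 4 = 56
s = √(56/4) = 3.74166
e/s = 0 / 3.74166 = 0.000

0.000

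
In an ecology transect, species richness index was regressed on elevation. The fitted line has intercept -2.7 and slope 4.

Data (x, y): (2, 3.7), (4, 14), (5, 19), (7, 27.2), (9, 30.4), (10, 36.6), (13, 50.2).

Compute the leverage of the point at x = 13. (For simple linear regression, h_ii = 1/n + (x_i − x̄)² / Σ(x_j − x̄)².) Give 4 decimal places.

x̄ = (2 + 4 + 5 + 7 + 9 + 10 + 13)/7 = 7.14286
Σ(x − x̄)² = 26.449 + 9.87755 + 4.59184 + 0.0204082 + 3.44898 + 8.16327 + 34.3061 = 86.8571
h = 1/7 + (5.85714)²/86.8571 = 0.142857 + 0.394972 = 0.5378

h = 0.5378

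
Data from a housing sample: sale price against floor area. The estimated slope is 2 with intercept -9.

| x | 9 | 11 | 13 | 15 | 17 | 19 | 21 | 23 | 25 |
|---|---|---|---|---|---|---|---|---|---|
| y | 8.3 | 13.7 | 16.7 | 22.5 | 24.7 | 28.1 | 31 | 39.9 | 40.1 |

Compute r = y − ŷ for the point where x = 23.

r = 2.9

ŷ = -9 + 2·23 = 37
r = 39.9 − 37 = 2.9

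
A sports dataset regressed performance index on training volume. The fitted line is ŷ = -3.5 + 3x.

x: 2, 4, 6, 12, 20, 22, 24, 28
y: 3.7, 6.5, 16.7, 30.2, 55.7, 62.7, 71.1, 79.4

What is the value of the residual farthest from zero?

e = 2.6

x=2: ŷ = -3.5 + 3·2 = 2.5; e = 3.7 − 2.5 = 1.2
x=4: ŷ = -3.5 + 3·4 = 8.5; e = 6.5 − 8.5 = -2
x=6: ŷ = -3.5 + 3·6 = 14.5; e = 16.7 − 14.5 = 2.2
x=12: ŷ = -3.5 + 3·12 = 32.5; e = 30.2 − 32.5 = -2.3
x=20: ŷ = -3.5 + 3·20 = 56.5; e = 55.7 − 56.5 = -0.8
x=22: ŷ = -3.5 + 3·22 = 62.5; e = 62.7 − 62.5 = 0.2
x=24: ŷ = -3.5 + 3·24 = 68.5; e = 71.1 − 68.5 = 2.6
x=28: ŷ = -3.5 + 3·28 = 80.5; e = 79.4 − 80.5 = -1.1
Largest |e| is 2.6 at x = 24, residual 2.6.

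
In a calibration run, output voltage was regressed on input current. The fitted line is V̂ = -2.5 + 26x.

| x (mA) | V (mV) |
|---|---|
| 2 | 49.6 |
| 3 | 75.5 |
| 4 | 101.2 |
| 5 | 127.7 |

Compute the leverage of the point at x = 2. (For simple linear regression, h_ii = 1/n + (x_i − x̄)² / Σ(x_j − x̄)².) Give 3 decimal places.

h = 0.700

x̄ = (2 + 3 + 4 + 5)/4 = 3.5
Σ(x − x̄)² = 2.25 + 0.25 + 0.25 + 2.25 = 5
h = 1/4 + (-1.5)²/5 = 0.25 + 0.45 = 0.700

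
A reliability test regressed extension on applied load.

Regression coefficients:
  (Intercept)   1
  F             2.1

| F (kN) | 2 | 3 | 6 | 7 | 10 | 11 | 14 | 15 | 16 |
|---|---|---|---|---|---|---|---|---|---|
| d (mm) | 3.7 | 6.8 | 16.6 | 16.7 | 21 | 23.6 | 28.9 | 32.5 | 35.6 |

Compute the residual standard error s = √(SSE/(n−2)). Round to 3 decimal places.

F=2: d̂ = 1 + 2.1·2 = 5.2; e = 3.7 − 5.2 = -1.5
F=3: d̂ = 1 + 2.1·3 = 7.3; e = 6.8 − 7.3 = -0.5
F=6: d̂ = 1 + 2.1·6 = 13.6; e = 16.6 − 13.6 = 3
F=7: d̂ = 1 + 2.1·7 = 15.7; e = 16.7 − 15.7 = 1
F=10: d̂ = 1 + 2.1·10 = 22; e = 21 − 22 = -1
F=11: d̂ = 1 + 2.1·11 = 24.1; e = 23.6 − 24.1 = -0.5
F=14: d̂ = 1 + 2.1·14 = 30.4; e = 28.9 − 30.4 = -1.5
F=15: d̂ = 1 + 2.1·15 = 32.5; e = 32.5 − 32.5 = 0
F=16: d̂ = 1 + 2.1·16 = 34.6; e = 35.6 − 34.6 = 1
SSE = 2.25 + 0.25 + 9 + 1 + 1 + 0.25 + 2.25 + 0 + 1 = 17
s = √(17/7) = √2.42857 ≈ 1.558

s = 1.558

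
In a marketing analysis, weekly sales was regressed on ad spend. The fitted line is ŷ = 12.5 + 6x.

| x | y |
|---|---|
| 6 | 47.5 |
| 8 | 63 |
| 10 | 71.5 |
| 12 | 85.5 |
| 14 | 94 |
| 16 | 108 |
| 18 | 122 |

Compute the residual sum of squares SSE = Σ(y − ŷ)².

x=6: ŷ = 12.5 + 6·6 = 48.5; e = 47.5 − 48.5 = -1
x=8: ŷ = 12.5 + 6·8 = 60.5; e = 63 − 60.5 = 2.5
x=10: ŷ = 12.5 + 6·10 = 72.5; e = 71.5 − 72.5 = -1
x=12: ŷ = 12.5 + 6·12 = 84.5; e = 85.5 − 84.5 = 1
x=14: ŷ = 12.5 + 6·14 = 96.5; e = 94 − 96.5 = -2.5
x=16: ŷ = 12.5 + 6·16 = 108.5; e = 108 − 108.5 = -0.5
x=18: ŷ = 12.5 + 6·18 = 120.5; e = 122 − 120.5 = 1.5
SSE = 1 + 6.25 + 1 + 1 + 6.25 + 0.25 + 2.25 = 18

SSE = 18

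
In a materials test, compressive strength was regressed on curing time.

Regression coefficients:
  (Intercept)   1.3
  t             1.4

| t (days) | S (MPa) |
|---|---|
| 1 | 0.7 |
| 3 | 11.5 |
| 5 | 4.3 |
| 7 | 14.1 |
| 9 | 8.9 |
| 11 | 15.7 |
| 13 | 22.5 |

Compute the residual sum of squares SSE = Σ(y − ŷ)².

SSE = 100

t=1: ŷ = 1.3 + 1.4·1 = 2.7; e = 0.7 − 2.7 = -2
t=3: ŷ = 1.3 + 1.4·3 = 5.5; e = 11.5 − 5.5 = 6
t=5: ŷ = 1.3 + 1.4·5 = 8.3; e = 4.3 − 8.3 = -4
t=7: ŷ = 1.3 + 1.4·7 = 11.1; e = 14.1 − 11.1 = 3
t=9: ŷ = 1.3 + 1.4·9 = 13.9; e = 8.9 − 13.9 = -5
t=11: ŷ = 1.3 + 1.4·11 = 16.7; e = 15.7 − 16.7 = -1
t=13: ŷ = 1.3 + 1.4·13 = 19.5; e = 22.5 − 19.5 = 3
SSE = 4 + 36 + 16 + 9 + 25 + 1 + 9 = 100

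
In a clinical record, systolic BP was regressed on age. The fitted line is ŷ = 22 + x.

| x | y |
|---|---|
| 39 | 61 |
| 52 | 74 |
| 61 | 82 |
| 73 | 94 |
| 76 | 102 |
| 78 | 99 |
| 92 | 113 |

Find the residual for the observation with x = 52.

ŷ = 22 + 52 = 74
r = 74 − 74 = 0

r = 0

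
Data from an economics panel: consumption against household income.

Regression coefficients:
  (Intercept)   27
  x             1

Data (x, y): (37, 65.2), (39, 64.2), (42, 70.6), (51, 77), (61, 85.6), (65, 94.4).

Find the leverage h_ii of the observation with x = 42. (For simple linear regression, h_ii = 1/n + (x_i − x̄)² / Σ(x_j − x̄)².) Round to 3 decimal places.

x̄ = (37 + 39 + 42 + 51 + 61 + 65)/6 = 49.1667
Σ(x − x̄)² = 148.028 + 103.361 + 51.3611 + 3.36111 + 140.028 + 250.694 = 696.833
h = 1/6 + (-7.16667)²/696.833 = 0.166667 + 0.0737064 = 0.240

h = 0.240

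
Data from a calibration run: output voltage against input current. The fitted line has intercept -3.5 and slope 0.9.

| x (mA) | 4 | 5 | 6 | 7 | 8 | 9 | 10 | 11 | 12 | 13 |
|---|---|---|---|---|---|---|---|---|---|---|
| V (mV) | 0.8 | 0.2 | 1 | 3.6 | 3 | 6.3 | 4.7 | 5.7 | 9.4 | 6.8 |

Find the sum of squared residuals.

SSE = 13.46

x=4: ŷ = -3.5 + 0.9·4 = 0.1; e = 0.8 − 0.1 = 0.7
x=5: ŷ = -3.5 + 0.9·5 = 1; e = 0.2 − 1 = -0.8
x=6: ŷ = -3.5 + 0.9·6 = 1.9; e = 1 − 1.9 = -0.9
x=7: ŷ = -3.5 + 0.9·7 = 2.8; e = 3.6 − 2.8 = 0.8
x=8: ŷ = -3.5 + 0.9·8 = 3.7; e = 3 − 3.7 = -0.7
x=9: ŷ = -3.5 + 0.9·9 = 4.6; e = 6.3 − 4.6 = 1.7
x=10: ŷ = -3.5 + 0.9·10 = 5.5; e = 4.7 − 5.5 = -0.8
x=11: ŷ = -3.5 + 0.9·11 = 6.4; e = 5.7 − 6.4 = -0.7
x=12: ŷ = -3.5 + 0.9·12 = 7.3; e = 9.4 − 7.3 = 2.1
x=13: ŷ = -3.5 + 0.9·13 = 8.2; e = 6.8 − 8.2 = -1.4
SSE = 0.49 + 0.64 + 0.81 + 0.64 + 0.49 + 2.89 + 0.64 + 0.49 + 4.41 + 1.96 = 13.46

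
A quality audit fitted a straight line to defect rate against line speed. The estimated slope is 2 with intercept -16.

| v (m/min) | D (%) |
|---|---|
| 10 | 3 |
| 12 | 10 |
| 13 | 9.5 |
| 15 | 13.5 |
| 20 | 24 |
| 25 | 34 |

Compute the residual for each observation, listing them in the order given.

-1, 2, -0.5, -0.5, 0, 0

v=10: D̂ = -16 + 2·10 = 4; r = 3 − 4 = -1
v=12: D̂ = -16 + 2·12 = 8; r = 10 − 8 = 2
v=13: D̂ = -16 + 2·13 = 10; r = 9.5 − 10 = -0.5
v=15: D̂ = -16 + 2·15 = 14; r = 13.5 − 14 = -0.5
v=20: D̂ = -16 + 2·20 = 24; r = 24 − 24 = 0
v=25: D̂ = -16 + 2·25 = 34; r = 34 − 34 = 0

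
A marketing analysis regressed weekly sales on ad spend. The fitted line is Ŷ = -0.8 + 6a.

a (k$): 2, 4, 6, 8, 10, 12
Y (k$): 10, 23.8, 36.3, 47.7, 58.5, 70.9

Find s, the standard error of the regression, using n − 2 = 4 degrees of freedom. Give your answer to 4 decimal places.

a=2: Ŷ = -0.8 + 6·2 = 11.2; r = 10 − 11.2 = -1.2
a=4: Ŷ = -0.8 + 6·4 = 23.2; r = 23.8 − 23.2 = 0.6
a=6: Ŷ = -0.8 + 6·6 = 35.2; r = 36.3 − 35.2 = 1.1
a=8: Ŷ = -0.8 + 6·8 = 47.2; r = 47.7 − 47.2 = 0.5
a=10: Ŷ = -0.8 + 6·10 = 59.2; r = 58.5 − 59.2 = -0.7
a=12: Ŷ = -0.8 + 6·12 = 71.2; r = 70.9 − 71.2 = -0.3
SSE = 1.44 + 0.36 + 1.21 + 0.25 + 0.49 + 0.09 = 3.84
s = √(3.84/4) = √0.96 ≈ 0.9798

s = 0.9798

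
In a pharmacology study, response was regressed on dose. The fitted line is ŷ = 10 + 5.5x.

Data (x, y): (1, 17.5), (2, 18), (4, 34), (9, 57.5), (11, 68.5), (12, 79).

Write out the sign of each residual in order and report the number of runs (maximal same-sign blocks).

5 runs

x=1: ŷ = 10 + 5.5·1 = 15.5; r = 17.5 − 15.5 = 2
x=2: ŷ = 10 + 5.5·2 = 21; r = 18 − 21 = -3
x=4: ŷ = 10 + 5.5·4 = 32; r = 34 − 32 = 2
x=9: ŷ = 10 + 5.5·9 = 59.5; r = 57.5 − 59.5 = -2
x=11: ŷ = 10 + 5.5·11 = 70.5; r = 68.5 − 70.5 = -2
x=12: ŷ = 10 + 5.5·12 = 76; r = 79 − 76 = 3
Signs: + − + − − +
Runs: +×1, −×1, +×1, −×2, +×1 → 5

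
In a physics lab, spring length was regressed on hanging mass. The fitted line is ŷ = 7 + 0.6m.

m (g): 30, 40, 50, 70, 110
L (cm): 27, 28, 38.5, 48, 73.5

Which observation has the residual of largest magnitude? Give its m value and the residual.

m=30: ŷ = 7 + 0.6·30 = 25; r = 27 − 25 = 2
m=40: ŷ = 7 + 0.6·40 = 31; r = 28 − 31 = -3
m=50: ŷ = 7 + 0.6·50 = 37; r = 38.5 − 37 = 1.5
m=70: ŷ = 7 + 0.6·70 = 49; r = 48 − 49 = -1
m=110: ŷ = 7 + 0.6·110 = 73; r = 73.5 − 73 = 0.5
Largest |r| is 3 at m = 40, residual -3.

m = 40, r = -3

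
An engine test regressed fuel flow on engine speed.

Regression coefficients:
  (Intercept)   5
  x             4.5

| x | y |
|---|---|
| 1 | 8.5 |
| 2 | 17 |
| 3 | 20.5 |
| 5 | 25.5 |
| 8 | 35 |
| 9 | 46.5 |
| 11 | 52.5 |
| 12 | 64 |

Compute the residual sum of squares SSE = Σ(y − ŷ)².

x=1: ŷ = 5 + 4.5·1 = 9.5; r = 8.5 − 9.5 = -1
x=2: ŷ = 5 + 4.5·2 = 14; r = 17 − 14 = 3
x=3: ŷ = 5 + 4.5·3 = 18.5; r = 20.5 − 18.5 = 2
x=5: ŷ = 5 + 4.5·5 = 27.5; r = 25.5 − 27.5 = -2
x=8: ŷ = 5 + 4.5·8 = 41; r = 35 − 41 = -6
x=9: ŷ = 5 + 4.5·9 = 45.5; r = 46.5 − 45.5 = 1
x=11: ŷ = 5 + 4.5·11 = 54.5; r = 52.5 − 54.5 = -2
x=12: ŷ = 5 + 4.5·12 = 59; r = 64 − 59 = 5
SSE = 1 + 9 + 4 + 4 + 36 + 1 + 4 + 25 = 84

SSE = 84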